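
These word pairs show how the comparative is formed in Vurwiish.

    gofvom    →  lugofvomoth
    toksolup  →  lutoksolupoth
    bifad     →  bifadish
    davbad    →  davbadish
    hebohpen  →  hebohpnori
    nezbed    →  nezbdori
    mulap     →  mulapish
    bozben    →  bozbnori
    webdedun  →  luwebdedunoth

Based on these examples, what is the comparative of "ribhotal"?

davbad and nezbed both end in -d yet inflect differently (davbadish, nezbdori), so the final letter is not what conditions the rule; the last vowel is.
"ribhotal" has last vowel 'a'. The stems whose last vowel is 'a' (mulap → mulapish, davbad → davbadish, bifad → bifadish) add -ish.
The other patterns: stems whose last vowel is 'e' delete the last vowel and add -ori; stems whose last vowel is 'o' or 'u' add lu- … -oth around the stem.
So ribhotal → ribhotalish.

ribhotalish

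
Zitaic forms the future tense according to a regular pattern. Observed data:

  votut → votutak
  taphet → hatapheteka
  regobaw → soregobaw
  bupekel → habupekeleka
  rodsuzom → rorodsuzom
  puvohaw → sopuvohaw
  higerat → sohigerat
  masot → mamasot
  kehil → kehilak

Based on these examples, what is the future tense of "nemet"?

hanemeteka

higerat and masot both end in -t yet inflect differently (sohigerat, mamasot), so the final letter is not what conditions the rule; the last vowel is.
"nemet" has last vowel 'e'. The stems whose last vowel is 'e' (bupekel → habupekeleka, taphet → hatapheteka) add ha- … -eka around the stem.
The other patterns: stems whose last vowel is 'a' add the prefix so-; stems whose last vowel is 'o' repeat the first consonant+vowel as a prefix; stems whose last vowel is 'i' or 'u' add -ak.
So nemet → hanemeteka.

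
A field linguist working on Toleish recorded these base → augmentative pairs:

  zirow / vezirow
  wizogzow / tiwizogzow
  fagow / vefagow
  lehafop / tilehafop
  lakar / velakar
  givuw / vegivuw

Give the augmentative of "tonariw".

titonariw

"tonariw" has 3 vowels. The stems with 3 vowels (lehafop → tilehafop, wizogzow → tiwizogzow) add the prefix ti-.
The other pattern: stems with 2 vowels add the prefix ve-.
So tonariw → titonariw.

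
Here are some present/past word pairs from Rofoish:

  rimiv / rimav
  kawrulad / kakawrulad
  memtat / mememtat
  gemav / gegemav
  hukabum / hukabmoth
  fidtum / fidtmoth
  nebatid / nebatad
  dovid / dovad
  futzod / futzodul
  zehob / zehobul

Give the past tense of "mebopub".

mebopboth

futzod and kawrulad both end in -d yet inflect differently (futzodul, kakawrulad), so the final letter is not what conditions the rule; the last vowel is.
"mebopub" has last vowel 'u'. The stems whose last vowel is 'u' (hukabum → hukabmoth, fidtum → fidtmoth) delete the last vowel and add -oth.
The other patterns: stems whose last vowel is 'o' add -ul; stems whose last vowel is 'a' repeat the first consonant+vowel as a prefix; stems whose last vowel is 'i' change the last vowel to 'a'.
So mebopub → mebopboth.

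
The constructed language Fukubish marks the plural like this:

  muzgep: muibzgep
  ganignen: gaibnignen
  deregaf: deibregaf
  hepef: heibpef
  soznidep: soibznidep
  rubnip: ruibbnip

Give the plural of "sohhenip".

soibhhenip

Every pair shown (muzgep → muibzgep, ganignen → gaibnignen, deregaf → deibregaf, …) follows the same rule: insert -ib- after the first vowel.
So sohhenip → soibhhenip.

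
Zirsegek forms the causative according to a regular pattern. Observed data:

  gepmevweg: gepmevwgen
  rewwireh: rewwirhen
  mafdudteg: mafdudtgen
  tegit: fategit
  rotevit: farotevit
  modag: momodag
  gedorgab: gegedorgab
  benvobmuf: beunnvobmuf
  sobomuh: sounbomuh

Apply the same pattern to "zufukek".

"zufukek" has last vowel 'e'. The stems whose last vowel is 'e' (gepmevweg → gepmevwgen, rewwireh → rewwirhen, mafdudteg → mafdudtgen) delete the last vowel and add -en.
The other patterns: stems whose last vowel is 'i' add the prefix fa-; stems whose last vowel is 'a' repeat the first consonant+vowel as a prefix; stems whose last vowel is 'u' insert -un- after the first vowel.
So zufukek → zufukken.

zufukken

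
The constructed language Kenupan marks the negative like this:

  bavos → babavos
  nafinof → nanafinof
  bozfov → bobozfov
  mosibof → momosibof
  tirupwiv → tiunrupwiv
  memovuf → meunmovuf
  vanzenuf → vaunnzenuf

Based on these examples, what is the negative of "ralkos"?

"ralkos" has last vowel 'o'. The stems whose last vowel is 'o' (bavos → babavos, nafinof → nanafinof, bozfov → bobozfov) repeat the first consonant+vowel as a prefix.
So ralkos → raralkos.

raralkos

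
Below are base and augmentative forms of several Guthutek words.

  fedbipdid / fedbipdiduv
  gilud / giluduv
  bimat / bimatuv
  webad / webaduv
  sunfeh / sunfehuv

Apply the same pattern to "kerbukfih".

Every pair shown (fedbipdid → fedbipdiduv, gilud → giluduv, bimat → bimatuv, …) follows the same rule: add -uv.
So kerbukfih → kerbukfihuv.

kerbukfihuv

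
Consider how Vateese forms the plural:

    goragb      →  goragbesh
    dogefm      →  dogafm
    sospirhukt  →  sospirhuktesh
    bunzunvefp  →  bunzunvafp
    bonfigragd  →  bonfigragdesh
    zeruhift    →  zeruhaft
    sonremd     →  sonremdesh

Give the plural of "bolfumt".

zeruhift and sospirhukt both end in -t yet inflect differently (zeruhaft, sospirhuktesh), so the final letter is not what conditions the rule; the second-to-last letter is.
"bolfumt" has second-to-last letter 'm'. The one such stem in the data (sonremd → sonremdesh) adds -esh, so the same rule applies.
So bolfumt → bolfumtesh.

bolfumtesh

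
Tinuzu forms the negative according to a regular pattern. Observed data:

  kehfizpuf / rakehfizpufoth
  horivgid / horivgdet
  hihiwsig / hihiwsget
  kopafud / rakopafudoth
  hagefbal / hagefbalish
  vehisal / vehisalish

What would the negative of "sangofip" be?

kopafud and horivgid both end in -d yet inflect differently (rakopafudoth, horivgdet), so the final letter is not what conditions the rule; the last vowel is.
"sangofip" has last vowel 'i'. The stems whose last vowel is 'i' (hihiwsig → hihiwsget, horivgid → horivgdet) delete the last vowel and add -et.
So sangofip → sangofpet.

sangofpet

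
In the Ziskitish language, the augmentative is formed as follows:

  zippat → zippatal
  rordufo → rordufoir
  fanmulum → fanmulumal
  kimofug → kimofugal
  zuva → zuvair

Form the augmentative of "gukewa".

gukewair

"gukewa" ends in a vowel. The stems ending in a vowel (rordufo → rordufoir, zuva → zuvair) add -ir.
So gukewa → gukewair.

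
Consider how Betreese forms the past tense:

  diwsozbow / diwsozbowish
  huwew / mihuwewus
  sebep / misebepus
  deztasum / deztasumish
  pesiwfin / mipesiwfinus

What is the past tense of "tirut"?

huwew and diwsozbow both end in -w yet inflect differently (mihuwewus, diwsozbowish), so the final letter is not what conditions the rule; the last vowel is.
"tirut" has last vowel 'u'. The one such stem in the data (deztasum → deztasumish) adds -ish, so the same rule applies.
So tirut → tirutish.

tirutish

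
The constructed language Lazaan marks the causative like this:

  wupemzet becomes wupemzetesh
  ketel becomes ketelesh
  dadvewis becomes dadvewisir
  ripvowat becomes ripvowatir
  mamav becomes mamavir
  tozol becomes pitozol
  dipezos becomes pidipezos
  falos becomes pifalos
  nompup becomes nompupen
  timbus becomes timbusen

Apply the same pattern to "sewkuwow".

wupemzet and ripvowat both end in -t yet inflect differently (wupemzetesh, ripvowatir), so the final letter is not what conditions the rule; the last vowel is.
"sewkuwow" has last vowel 'o'. The stems whose last vowel is 'o' (tozol → pitozol, dipezos → pidipezos, falos → pifalos) add the prefix pi-.
So sewkuwow → pisewkuwow.

pisewkuwow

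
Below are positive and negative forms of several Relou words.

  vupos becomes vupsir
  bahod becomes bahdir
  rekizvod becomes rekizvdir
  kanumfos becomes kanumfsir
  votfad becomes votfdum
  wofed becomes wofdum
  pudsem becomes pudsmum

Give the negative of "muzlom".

bahod and votfad both end in -d yet inflect differently (bahdir, votfdum), so the final letter is not what conditions the rule; the last vowel is.
"muzlom" has last vowel 'o'. The stems whose last vowel is 'o' (vupos → vupsir, bahod → bahdir, rekizvod → rekizvdir) delete the last vowel and add -ir.
The other pattern: stems whose last vowel is 'a' or 'e' delete the last vowel and add -um.
So muzlom → muzlmir.

muzlmir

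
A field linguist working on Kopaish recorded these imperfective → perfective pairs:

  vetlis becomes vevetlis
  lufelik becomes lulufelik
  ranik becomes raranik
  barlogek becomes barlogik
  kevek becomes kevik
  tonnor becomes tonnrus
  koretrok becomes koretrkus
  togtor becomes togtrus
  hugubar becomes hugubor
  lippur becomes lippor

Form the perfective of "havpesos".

"havpesos" has last vowel 'o'. The stems whose last vowel is 'o' (tonnor → tonnrus, koretrok → koretrkus, togtor → togtrus) delete the last vowel and add -us.
So havpesos → havpessus.

havpessus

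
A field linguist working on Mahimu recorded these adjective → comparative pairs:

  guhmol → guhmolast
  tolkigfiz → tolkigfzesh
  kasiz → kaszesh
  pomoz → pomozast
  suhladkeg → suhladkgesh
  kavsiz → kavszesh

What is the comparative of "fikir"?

fikresh

pomoz and tolkigfiz both end in -z yet inflect differently (pomozast, tolkigfzesh), so the final letter is not what conditions the rule; the last vowel is.
"fikir" has last vowel 'i'. The stems whose last vowel is 'i' (tolkigfiz → tolkigfzesh, kasiz → kaszesh, kavsiz → kavszesh) delete the last vowel and add -esh.
The other pattern: stems whose last vowel is 'o' add -ast.
So fikir → fikresh.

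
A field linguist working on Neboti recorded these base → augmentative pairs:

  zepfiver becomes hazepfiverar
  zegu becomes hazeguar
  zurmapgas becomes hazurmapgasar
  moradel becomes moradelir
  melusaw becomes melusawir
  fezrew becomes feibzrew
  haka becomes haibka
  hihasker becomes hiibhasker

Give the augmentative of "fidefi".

"fidefi" begins with f-. The one such stem in the data (fezrew → feibzrew) inserts -ib- after the first vowel (as do haka, hihasker), so the same rule applies.
So fidefi → fiibdefi.

fiibdefi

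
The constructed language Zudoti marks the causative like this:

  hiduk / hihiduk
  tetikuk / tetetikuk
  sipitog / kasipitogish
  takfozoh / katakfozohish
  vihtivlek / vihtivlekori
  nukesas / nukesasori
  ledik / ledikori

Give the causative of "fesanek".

hiduk and vihtivlek both end in -k yet inflect differently (hihiduk, vihtivlekori), so the final letter is not what conditions the rule; the last vowel is.
"fesanek" has last vowel 'e'. The one such stem in the data (vihtivlek → vihtivlekori) adds -ori, so the same rule applies.
The other patterns: stems whose last vowel is 'u' repeat the first consonant+vowel as a prefix; stems whose last vowel is 'o' add ka- … -ish around the stem.
So fesanek → fesanekori.

fesanekori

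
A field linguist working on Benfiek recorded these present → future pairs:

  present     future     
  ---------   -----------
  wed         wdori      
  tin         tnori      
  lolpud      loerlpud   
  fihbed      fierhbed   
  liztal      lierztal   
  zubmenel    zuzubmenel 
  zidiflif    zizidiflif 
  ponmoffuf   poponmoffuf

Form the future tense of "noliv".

noerliv

wed and lolpud both end in -d yet inflect differently (wdori, loerlpud), so the final letter is not what conditions the rule; the number of vowels is.
"noliv" has 2 vowels. The stems with 2 vowels (lolpud → loerlpud, fihbed → fierhbed, liztal → lierztal) insert -er- after the first vowel.
The other patterns: stems with 1 vowel delete the last vowel and add -ori; stems with 3 vowels repeat the first consonant+vowel as a prefix.
So noliv → noerliv.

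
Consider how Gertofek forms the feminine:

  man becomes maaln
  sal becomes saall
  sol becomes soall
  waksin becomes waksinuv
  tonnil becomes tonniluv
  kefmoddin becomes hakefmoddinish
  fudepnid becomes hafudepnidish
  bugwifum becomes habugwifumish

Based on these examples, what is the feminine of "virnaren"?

man and waksin both end in -n yet inflect differently (maaln, waksinuv), so the final letter is not what conditions the rule; the number of vowels is.
"virnaren" has 3 vowels. The stems with 3 vowels (kefmoddin → hakefmoddinish, fudepnid → hafudepnidish, bugwifum → habugwifumish) add ha- … -ish around the stem.
So virnaren → havirnarenish.

havirnarenish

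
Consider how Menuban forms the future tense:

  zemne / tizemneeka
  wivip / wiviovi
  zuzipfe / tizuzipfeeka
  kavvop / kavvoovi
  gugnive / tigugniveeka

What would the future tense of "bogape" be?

tibogapeeka

"bogape" ends in -e. The stems ending in -e (zemne → tizemneeka, zuzipfe → tizuzipfeeka, gugnive → tigugniveeka) add ti- … -eka around the stem.
The other pattern: stems ending in -p drop the final letter and add -ovi.
So bogape → tibogapeeka.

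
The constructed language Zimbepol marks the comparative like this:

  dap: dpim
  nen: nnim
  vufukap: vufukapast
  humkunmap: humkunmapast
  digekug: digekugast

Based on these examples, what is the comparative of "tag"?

tgim

dap and vufukap both end in -p yet inflect differently (dpim, vufukapast), so the final letter is not what conditions the rule; the number of vowels is.
"tag" has 1 vowel. The stems with 1 vowel (dap → dpim, nen → nnim) delete the last vowel and add -im.
So tag → tgim.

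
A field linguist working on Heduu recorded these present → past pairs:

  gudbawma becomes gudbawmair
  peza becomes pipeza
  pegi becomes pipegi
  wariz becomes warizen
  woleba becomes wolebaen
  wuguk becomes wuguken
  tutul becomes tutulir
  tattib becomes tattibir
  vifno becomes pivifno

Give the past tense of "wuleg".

wulegen

"wuleg" begins with w-. The stems beginning with w- (wuguk → wuguken, woleba → wolebaen, wariz → warizen) add -en.
The other patterns: stems beginning with g- or t- add -ir; stems beginning with p- or v- add the prefix pi-.
So wuleg → wulegen.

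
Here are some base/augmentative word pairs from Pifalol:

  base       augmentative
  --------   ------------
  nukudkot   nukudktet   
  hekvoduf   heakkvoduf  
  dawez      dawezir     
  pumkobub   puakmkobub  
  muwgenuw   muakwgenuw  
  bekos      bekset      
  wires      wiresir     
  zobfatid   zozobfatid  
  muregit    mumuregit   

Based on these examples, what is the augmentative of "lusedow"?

lusedwet

nukudkot and muregit both end in -t yet inflect differently (nukudktet, mumuregit), so the final letter is not what conditions the rule; the last vowel is.
"lusedow" has last vowel 'o'. The stems whose last vowel is 'o' (nukudkot → nukudktet, bekos → bekset) delete the last vowel and add -et.
The other patterns: stems whose last vowel is 'u' insert -ak- after the first vowel; stems whose last vowel is 'i' repeat the first consonant+vowel as a prefix; stems whose last vowel is 'e' add -ir.
So lusedow → lusedwet.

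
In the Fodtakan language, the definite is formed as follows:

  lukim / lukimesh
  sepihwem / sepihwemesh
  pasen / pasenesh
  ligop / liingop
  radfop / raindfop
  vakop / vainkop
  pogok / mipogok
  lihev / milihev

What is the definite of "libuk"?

"libuk" ends in -k. The one such stem in the data (pogok → mipogok) adds the prefix mi-, so the same rule applies.
So libuk → milibuk.

milibuk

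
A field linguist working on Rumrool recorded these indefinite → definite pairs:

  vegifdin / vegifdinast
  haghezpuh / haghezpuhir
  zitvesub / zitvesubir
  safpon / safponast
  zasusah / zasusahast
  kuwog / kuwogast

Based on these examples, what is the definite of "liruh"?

"liruh" has last vowel 'u'. The stems whose last vowel is 'u' (zitvesub → zitvesubir, haghezpuh → haghezpuhir) add -ir.
So liruh → liruhir.

liruhir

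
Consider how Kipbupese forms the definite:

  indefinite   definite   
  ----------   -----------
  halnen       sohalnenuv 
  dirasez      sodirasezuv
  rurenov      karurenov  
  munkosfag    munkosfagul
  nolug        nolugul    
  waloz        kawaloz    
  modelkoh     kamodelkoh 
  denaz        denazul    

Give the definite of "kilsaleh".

"kilsaleh" has last vowel 'e'. The stems whose last vowel is 'e' (dirasez → sodirasezuv, halnen → sohalnenuv) add so- … -uv around the stem.
So kilsaleh → sokilsalehuv.

sokilsalehuv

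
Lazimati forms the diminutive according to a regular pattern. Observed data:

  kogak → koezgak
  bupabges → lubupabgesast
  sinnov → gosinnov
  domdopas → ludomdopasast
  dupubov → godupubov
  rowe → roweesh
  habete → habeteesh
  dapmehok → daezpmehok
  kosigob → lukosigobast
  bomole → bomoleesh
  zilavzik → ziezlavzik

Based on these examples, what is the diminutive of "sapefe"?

sapefeesh

"sapefe" ends in -e. The stems ending in -e (rowe → roweesh, bomole → bomoleesh, habete → habeteesh) add -esh.
The other patterns: stems ending in -b or -s add lu- … -ast around the stem; stems ending in -k insert -ez- after the first vowel; stems ending in -v add the prefix go-.
So sapefe → sapefeesh.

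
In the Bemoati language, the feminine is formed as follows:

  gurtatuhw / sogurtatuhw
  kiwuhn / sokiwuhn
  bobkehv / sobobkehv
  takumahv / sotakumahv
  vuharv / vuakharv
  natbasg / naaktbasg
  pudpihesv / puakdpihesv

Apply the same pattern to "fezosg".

feakzosg

bobkehv and vuharv both end in -v yet inflect differently (sobobkehv, vuakharv), so the final letter is not what conditions the rule; the second-to-last letter is.
"fezosg" has second-to-last letter 's'. The stems whose second-to-last letter is 's' (natbasg → naaktbasg, pudpihesv → puakdpihesv) insert -ak- after the first vowel.
The other pattern: stems whose second-to-last letter is 'h' add the prefix so-.
So fezosg → feakzosg.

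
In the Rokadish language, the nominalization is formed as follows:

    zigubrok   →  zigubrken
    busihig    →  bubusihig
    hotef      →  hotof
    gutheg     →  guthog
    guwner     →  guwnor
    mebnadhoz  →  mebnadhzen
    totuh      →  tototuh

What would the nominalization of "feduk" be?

gutheg and busihig both end in -g yet inflect differently (guthog, bubusihig), so the final letter is not what conditions the rule; the last vowel is.
"feduk" has last vowel 'u'. The one such stem in the data (totuh → tototuh) repeats the first consonant+vowel as a prefix (as does busihig), so the same rule applies.
The other patterns: stems whose last vowel is 'o' delete the last vowel and add -en; stems whose last vowel is 'e' change the last vowel to 'o'.
So feduk → fefeduk.

fefeduk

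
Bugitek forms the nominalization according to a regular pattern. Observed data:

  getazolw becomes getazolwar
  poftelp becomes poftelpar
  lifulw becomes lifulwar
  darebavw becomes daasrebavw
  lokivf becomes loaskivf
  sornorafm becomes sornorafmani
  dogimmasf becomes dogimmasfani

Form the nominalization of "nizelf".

getazolw and darebavw both end in -w yet inflect differently (getazolwar, daasrebavw), so the final letter is not what conditions the rule; the second-to-last letter is.
"nizelf" has second-to-last letter 'l'. The stems whose second-to-last letter is 'l' (getazolw → getazolwar, poftelp → poftelpar, lifulw → lifulwar) add -ar.
The other patterns: stems whose second-to-last letter is 'v' insert -as- after the first vowel; stems whose second-to-last letter is 'f' or 's' add -ani.
So nizelf → nizelfar.

nizelfar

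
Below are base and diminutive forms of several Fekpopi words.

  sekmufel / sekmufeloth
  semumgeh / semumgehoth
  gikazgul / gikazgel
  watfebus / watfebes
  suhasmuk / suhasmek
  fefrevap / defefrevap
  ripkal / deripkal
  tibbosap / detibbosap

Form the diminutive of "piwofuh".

piwofeh

sekmufel and gikazgul both end in -l yet inflect differently (sekmufeloth, gikazgel), so the final letter is not what conditions the rule; the last vowel is.
"piwofuh" has last vowel 'u'. The stems whose last vowel is 'u' (gikazgul → gikazgel, watfebus → watfebes, suhasmuk → suhasmek) change the last vowel to 'e'.
The other patterns: stems whose last vowel is 'e' add -oth; stems whose last vowel is 'a' add the prefix de-.
So piwofuh → piwofeh.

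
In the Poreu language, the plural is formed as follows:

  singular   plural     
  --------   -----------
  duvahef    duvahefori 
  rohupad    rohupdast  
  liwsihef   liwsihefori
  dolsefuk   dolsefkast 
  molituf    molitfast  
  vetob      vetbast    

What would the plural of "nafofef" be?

liwsihef and molituf both end in -f yet inflect differently (liwsihefori, molitfast), so the final letter is not what conditions the rule; the last vowel is.
"nafofef" has last vowel 'e'. The stems whose last vowel is 'e' (liwsihef → liwsihefori, duvahef → duvahefori) add -ori.
So nafofef → nafofefori.

nafofefori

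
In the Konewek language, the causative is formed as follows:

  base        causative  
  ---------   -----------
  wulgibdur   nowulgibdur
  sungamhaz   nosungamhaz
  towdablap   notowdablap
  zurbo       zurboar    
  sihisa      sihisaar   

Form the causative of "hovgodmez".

nohovgodmez

sungamhaz and sihisa both have last vowel 'a' yet inflect differently (nosungamhaz, sihisaar), so the last vowel is not what conditions the rule; whether the stem ends in a vowel or a consonant is.
"hovgodmez" ends in a consonant. The stems ending in a consonant (wulgibdur → nowulgibdur, sungamhaz → nosungamhaz, towdablap → notowdablap) add the prefix no-.
The other pattern: stems ending in a vowel add -ar.
So hovgodmez → nohovgodmez.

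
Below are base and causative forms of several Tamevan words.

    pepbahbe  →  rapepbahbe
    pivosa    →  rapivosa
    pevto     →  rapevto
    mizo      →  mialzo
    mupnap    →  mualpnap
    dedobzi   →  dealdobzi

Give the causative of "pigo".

pevto and mizo both end in -o yet inflect differently (rapevto, mialzo), so the final letter is not what conditions the rule; the first letter is.
"pigo" begins with p-. The stems beginning with p- (pepbahbe → rapepbahbe, pivosa → rapivosa, pevto → rapevto) add the prefix ra-.
The other pattern: stems beginning with d- or m- insert -al- after the first vowel.
So pigo → rapigo.

rapigo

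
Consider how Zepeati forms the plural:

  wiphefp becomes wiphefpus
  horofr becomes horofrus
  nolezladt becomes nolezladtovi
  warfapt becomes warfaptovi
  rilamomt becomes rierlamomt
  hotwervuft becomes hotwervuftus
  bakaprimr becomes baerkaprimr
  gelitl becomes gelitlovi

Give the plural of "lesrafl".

hotwervuft and rilamomt both end in -t yet inflect differently (hotwervuftus, rierlamomt), so the final letter is not what conditions the rule; the second-to-last letter is.
"lesrafl" has second-to-last letter 'f'. The stems whose second-to-last letter is 'f' (horofr → horofrus, wiphefp → wiphefpus, hotwervuft → hotwervuftus) add -us.
So lesrafl → lesraflus.

lesraflus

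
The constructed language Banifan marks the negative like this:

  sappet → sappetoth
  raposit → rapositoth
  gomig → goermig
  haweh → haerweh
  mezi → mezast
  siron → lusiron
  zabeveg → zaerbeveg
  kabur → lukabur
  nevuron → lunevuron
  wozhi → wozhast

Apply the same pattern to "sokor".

mezi and gomig both have last vowel 'i' yet inflect differently (mezast, goermig), so the last vowel is not what conditions the rule; the final letter is.
"sokor" ends in -r. The one such stem in the data (kabur → lukabur) adds the prefix lu-, so the same rule applies.
The other patterns: stems ending in -i drop the final letter and add -ast; stems ending in -g or -h insert -er- after the first vowel; stems ending in -t add -oth.
So sokor → lusokor.

lusokor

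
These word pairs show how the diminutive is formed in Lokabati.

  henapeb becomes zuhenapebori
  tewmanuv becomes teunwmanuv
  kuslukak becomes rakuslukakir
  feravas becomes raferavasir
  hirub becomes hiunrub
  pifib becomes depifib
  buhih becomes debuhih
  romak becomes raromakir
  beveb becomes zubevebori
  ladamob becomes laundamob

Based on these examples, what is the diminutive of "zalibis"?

dezalibis

pifib and henapeb both end in -b yet inflect differently (depifib, zuhenapebori), so the final letter is not what conditions the rule; the last vowel is.
"zalibis" has last vowel 'i'. The stems whose last vowel is 'i' (pifib → depifib, buhih → debuhih) add the prefix de-.
So zalibis → dezalibis.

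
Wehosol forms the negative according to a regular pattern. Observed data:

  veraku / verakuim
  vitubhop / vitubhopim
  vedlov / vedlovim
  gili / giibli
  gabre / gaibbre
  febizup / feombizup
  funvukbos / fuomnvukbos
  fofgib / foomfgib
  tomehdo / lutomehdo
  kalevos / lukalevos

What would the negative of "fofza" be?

foomfza

"fofza" begins with f-. The stems beginning with f- (febizup → feombizup, funvukbos → fuomnvukbos, fofgib → foomfgib) insert -om- after the first vowel.
The other patterns: stems beginning with v- add -im; stems beginning with g- insert -ib- after the first vowel; stems beginning with k- or t- add the prefix lu-.
So fofza → foomfza.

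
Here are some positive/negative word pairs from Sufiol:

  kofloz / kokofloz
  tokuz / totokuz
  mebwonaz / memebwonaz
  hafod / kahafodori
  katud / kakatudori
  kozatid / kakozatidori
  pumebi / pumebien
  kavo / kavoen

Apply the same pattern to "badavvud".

kofloz and hafod both have last vowel 'o' yet inflect differently (kokofloz, kahafodori), so the last vowel is not what conditions the rule; the final letter is.
"badavvud" ends in -d. The stems ending in -d (hafod → kahafodori, katud → kakatudori, kozatid → kakozatidori) add ka- … -ori around the stem.
So badavvud → kabadavvudori.

kabadavvudori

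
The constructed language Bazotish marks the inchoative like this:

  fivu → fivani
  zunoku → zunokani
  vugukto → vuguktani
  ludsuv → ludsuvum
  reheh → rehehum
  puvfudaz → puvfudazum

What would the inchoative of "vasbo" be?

"vasbo" ends in a vowel. The stems ending in a vowel (fivu → fivani, zunoku → zunokani, vugukto → vuguktani) drop the final letter and add -ani.
So vasbo → vasbani.

vasbani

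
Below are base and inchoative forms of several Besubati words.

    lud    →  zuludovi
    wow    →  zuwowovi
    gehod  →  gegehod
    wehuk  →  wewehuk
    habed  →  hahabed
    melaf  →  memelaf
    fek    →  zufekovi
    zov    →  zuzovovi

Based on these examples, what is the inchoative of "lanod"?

lalanod

lud and gehod both end in -d yet inflect differently (zuludovi, gegehod), so the final letter is not what conditions the rule; the number of vowels is.
"lanod" has 2 vowels. The stems with 2 vowels (gehod → gegehod, habed → hahabed, wehuk → wewehuk) repeat the first consonant+vowel as a prefix.
The other pattern: stems with 1 vowel add zu- … -ovi around the stem.
So lanod → lalanod.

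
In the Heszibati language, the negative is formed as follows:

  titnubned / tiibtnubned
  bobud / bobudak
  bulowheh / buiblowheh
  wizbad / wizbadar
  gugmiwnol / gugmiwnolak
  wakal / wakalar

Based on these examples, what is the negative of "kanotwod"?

kanotwodak

"kanotwod" has last vowel 'o'. The one such stem in the data (gugmiwnol → gugmiwnolak) adds -ak, so the same rule applies.
The other patterns: stems whose last vowel is 'e' insert -ib- after the first vowel; stems whose last vowel is 'a' add -ar.
So kanotwod → kanotwodak.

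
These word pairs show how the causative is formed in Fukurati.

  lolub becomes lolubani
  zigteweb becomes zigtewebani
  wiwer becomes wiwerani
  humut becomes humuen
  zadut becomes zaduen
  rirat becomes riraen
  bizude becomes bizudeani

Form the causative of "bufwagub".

"bufwagub" ends in -b. The stems ending in -b (lolub → lolubani, zigteweb → zigtewebani) add -ani.
The other pattern: stems ending in -t drop the final letter and add -en.
So bufwagub → bufwagubani.

bufwagubani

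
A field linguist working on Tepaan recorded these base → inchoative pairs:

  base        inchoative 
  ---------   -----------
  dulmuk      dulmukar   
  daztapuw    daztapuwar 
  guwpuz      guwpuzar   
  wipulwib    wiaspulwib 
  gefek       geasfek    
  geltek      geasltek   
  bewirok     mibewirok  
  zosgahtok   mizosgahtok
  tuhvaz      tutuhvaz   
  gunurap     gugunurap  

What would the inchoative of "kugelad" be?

kukugelad

"kugelad" has last vowel 'a'. The stems whose last vowel is 'a' (tuhvaz → tutuhvaz, gunurap → gugunurap) repeat the first consonant+vowel as a prefix.
The other patterns: stems whose last vowel is 'u' add -ar; stems whose last vowel is 'e' or 'i' insert -as- after the first vowel; stems whose last vowel is 'o' add the prefix mi-.
So kugelad → kukugelad.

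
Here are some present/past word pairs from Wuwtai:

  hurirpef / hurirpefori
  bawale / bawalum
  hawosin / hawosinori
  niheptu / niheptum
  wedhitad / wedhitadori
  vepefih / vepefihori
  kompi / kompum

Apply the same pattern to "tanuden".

tanudenori

hurirpef and bawale both have last vowel 'e' yet inflect differently (hurirpefori, bawalum), so the last vowel is not what conditions the rule; whether the stem ends in a vowel or a consonant is.
"tanuden" ends in a consonant. The stems ending in a consonant (vepefih → vepefihori, hurirpef → hurirpefori, hawosin → hawosinori) add -ori.
The other pattern: stems ending in a vowel drop the final letter and add -um.
So tanuden → tanudenori.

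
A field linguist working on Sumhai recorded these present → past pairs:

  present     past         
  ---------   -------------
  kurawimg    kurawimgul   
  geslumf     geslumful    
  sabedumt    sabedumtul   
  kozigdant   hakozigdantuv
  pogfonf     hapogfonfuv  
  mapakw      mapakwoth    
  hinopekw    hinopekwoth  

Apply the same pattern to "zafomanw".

hazafomanwuv

sabedumt and kozigdant both end in -t yet inflect differently (sabedumtul, hakozigdantuv), so the final letter is not what conditions the rule; the second-to-last letter is.
"zafomanw" has second-to-last letter 'n'. The stems whose second-to-last letter is 'n' (kozigdant → hakozigdantuv, pogfonf → hapogfonfuv) add ha- … -uv around the stem.
The other patterns: stems whose second-to-last letter is 'm' add -ul; stems whose second-to-last letter is 'k' add -oth.
So zafomanw → hazafomanwuv.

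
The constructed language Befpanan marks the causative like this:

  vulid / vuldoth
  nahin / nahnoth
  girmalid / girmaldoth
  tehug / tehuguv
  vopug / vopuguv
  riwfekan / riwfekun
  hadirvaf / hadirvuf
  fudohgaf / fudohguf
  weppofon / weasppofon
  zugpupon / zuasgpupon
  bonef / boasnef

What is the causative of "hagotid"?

nahin and riwfekan both end in -n yet inflect differently (nahnoth, riwfekun), so the final letter is not what conditions the rule; the last vowel is.
"hagotid" has last vowel 'i'. The stems whose last vowel is 'i' (vulid → vuldoth, nahin → nahnoth, girmalid → girmaldoth) delete the last vowel and add -oth.
So hagotid → hagotdoth.

hagotdoth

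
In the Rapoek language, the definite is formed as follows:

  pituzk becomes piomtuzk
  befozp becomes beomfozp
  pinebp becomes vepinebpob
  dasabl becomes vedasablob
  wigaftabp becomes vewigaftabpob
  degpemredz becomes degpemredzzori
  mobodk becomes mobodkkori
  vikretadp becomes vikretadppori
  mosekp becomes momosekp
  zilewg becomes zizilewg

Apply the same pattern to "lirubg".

"lirubg" has second-to-last letter 'b'. The stems whose second-to-last letter is 'b' (pinebp → vepinebpob, dasabl → vedasablob, wigaftabp → vewigaftabpob) add ve- … -ob around the stem.
The other patterns: stems whose second-to-last letter is 'z' insert -om- after the first vowel; stems whose second-to-last letter is 'd' double the final consonant and add -ori; stems whose second-to-last letter is 'k' or 'w' repeat the first consonant+vowel as a prefix.
So lirubg → velirubgob.

velirubgob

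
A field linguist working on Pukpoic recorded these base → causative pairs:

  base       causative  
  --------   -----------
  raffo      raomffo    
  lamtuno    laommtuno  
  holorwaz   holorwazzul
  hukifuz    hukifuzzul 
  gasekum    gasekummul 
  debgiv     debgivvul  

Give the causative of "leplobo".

leomplobo

lamtuno and holorwaz both have 3 vowels yet inflect differently (laommtuno, holorwazzul), so the number of vowels is not what conditions the rule; whether the stem ends in a vowel or a consonant is.
"leplobo" ends in a vowel. The stems ending in a vowel (raffo → raomffo, lamtuno → laommtuno) insert -om- after the first vowel.
So leplobo → leomplobo.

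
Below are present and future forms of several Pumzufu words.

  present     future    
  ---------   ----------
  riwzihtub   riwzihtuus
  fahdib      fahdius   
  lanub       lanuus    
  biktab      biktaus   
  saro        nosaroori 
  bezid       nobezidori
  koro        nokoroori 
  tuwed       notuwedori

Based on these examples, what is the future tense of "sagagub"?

sagaguus

fahdib and bezid both have last vowel 'i' yet inflect differently (fahdius, nobezidori), so the last vowel is not what conditions the rule; the final letter is.
"sagagub" ends in -b. The stems ending in -b (riwzihtub → riwzihtuus, fahdib → fahdius, lanub → lanuus) drop the final letter and add -us.
The other pattern: stems ending in -d or -o add no- … -ori around the stem.
So sagagub → sagaguus.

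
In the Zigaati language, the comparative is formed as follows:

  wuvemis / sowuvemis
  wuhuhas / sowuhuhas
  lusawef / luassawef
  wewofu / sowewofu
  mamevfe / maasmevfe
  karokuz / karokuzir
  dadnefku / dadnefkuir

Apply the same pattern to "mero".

measro

wewofu and dadnefku both end in -u yet inflect differently (sowewofu, dadnefkuir), so the final letter is not what conditions the rule; the first letter is.
"mero" begins with m-. The one such stem in the data (mamevfe → maasmevfe) inserts -as- after the first vowel (as does lusawef), so the same rule applies.
So mero → measro.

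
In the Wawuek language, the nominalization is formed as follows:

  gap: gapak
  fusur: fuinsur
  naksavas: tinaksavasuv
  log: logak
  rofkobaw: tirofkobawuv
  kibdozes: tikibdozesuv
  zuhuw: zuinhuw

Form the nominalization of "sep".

zuhuw and rofkobaw both end in -w yet inflect differently (zuinhuw, tirofkobawuv), so the final letter is not what conditions the rule; the number of vowels is.
"sep" has 1 vowel. The stems with 1 vowel (log → logak, gap → gapak) add -ak.
So sep → sepak.

sepak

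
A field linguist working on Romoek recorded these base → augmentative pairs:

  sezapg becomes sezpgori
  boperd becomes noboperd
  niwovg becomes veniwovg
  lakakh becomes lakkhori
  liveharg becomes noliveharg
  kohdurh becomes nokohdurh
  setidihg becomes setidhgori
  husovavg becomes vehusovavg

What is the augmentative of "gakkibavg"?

vegakkibavg

liveharg and niwovg both end in -g yet inflect differently (noliveharg, veniwovg), so the final letter is not what conditions the rule; the second-to-last letter is.
"gakkibavg" has second-to-last letter 'v'. The stems whose second-to-last letter is 'v' (niwovg → veniwovg, husovavg → vehusovavg) add the prefix ve-.
The other patterns: stems whose second-to-last letter is 'r' add the prefix no-; stems whose second-to-last letter is 'h', 'k' or 'p' delete the last vowel and add -ori.
So gakkibavg → vegakkibavg.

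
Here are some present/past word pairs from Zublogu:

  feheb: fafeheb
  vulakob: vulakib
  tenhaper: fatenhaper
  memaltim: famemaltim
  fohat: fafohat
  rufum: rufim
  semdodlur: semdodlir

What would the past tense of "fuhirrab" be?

fafuhirrab

semdodlur and tenhaper both end in -r yet inflect differently (semdodlir, fatenhaper), so the final letter is not what conditions the rule; the last vowel is.
"fuhirrab" has last vowel 'a'. The one such stem in the data (fohat → fafohat) adds the prefix fa-, so the same rule applies.
The other pattern: stems whose last vowel is 'o' or 'u' change the last vowel to 'i'.
So fuhirrab → fafuhirrab.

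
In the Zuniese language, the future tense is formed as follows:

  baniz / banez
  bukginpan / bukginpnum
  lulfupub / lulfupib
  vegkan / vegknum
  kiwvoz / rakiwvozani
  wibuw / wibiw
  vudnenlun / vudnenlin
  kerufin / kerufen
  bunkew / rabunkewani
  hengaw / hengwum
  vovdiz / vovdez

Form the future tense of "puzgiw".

kerufin and vudnenlun both end in -n yet inflect differently (kerufen, vudnenlin), so the final letter is not what conditions the rule; the last vowel is.
"puzgiw" has last vowel 'i'. The stems whose last vowel is 'i' (vovdiz → vovdez, baniz → banez, kerufin → kerufen) change the last vowel to 'e'.
The other patterns: stems whose last vowel is 'u' change the last vowel to 'i'; stems whose last vowel is 'e' or 'o' add ra- … -ani around the stem; stems whose last vowel is 'a' delete the last vowel and add -um.
So puzgiw → puzgew.

puzgew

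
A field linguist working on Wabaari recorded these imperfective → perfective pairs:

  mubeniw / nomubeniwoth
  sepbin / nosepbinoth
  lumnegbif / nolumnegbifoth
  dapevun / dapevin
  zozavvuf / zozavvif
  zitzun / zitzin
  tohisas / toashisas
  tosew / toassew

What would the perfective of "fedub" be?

fedib

sepbin and dapevun both end in -n yet inflect differently (nosepbinoth, dapevin), so the final letter is not what conditions the rule; the last vowel is.
"fedub" has last vowel 'u'. The stems whose last vowel is 'u' (dapevun → dapevin, zozavvuf → zozavvif, zitzun → zitzin) change the last vowel to 'i'.
The other patterns: stems whose last vowel is 'i' add no- … -oth around the stem; stems whose last vowel is 'a' or 'e' insert -as- after the first vowel.
So fedub → fedib.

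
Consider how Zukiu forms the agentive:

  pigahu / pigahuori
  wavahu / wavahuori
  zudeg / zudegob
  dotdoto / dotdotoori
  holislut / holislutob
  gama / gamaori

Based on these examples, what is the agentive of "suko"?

"suko" ends in a vowel. The stems ending in a vowel (gama → gamaori, wavahu → wavahuori, pigahu → pigahuori) add -ori.
So suko → sukoori.

sukoori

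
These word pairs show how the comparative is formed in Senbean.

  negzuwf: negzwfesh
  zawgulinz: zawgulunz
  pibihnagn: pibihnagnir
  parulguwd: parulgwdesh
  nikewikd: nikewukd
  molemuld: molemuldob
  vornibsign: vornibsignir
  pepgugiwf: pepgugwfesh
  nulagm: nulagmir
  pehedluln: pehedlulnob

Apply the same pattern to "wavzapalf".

wavzapalfob

parulguwd and molemuld both end in -d yet inflect differently (parulgwdesh, molemuldob), so the final letter is not what conditions the rule; the second-to-last letter is.
"wavzapalf" has second-to-last letter 'l'. The stems whose second-to-last letter is 'l' (molemuld → molemuldob, pehedluln → pehedlulnob) add -ob.
So wavzapalf → wavzapalfob.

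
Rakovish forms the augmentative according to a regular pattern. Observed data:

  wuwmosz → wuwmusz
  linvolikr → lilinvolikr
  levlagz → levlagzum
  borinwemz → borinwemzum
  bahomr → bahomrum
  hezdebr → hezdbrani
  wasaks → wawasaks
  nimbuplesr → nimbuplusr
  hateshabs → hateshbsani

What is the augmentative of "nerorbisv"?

"nerorbisv" has second-to-last letter 's'. The stems whose second-to-last letter is 's' (nimbuplesr → nimbuplusr, wuwmosz → wuwmusz) change the last vowel to 'u'.
The other patterns: stems whose second-to-last letter is 'g' or 'm' add -um; stems whose second-to-last letter is 'b' delete the last vowel and add -ani; stems whose second-to-last letter is 'k' repeat the first consonant+vowel as a prefix.
So nerorbisv → nerorbusv.

nerorbusv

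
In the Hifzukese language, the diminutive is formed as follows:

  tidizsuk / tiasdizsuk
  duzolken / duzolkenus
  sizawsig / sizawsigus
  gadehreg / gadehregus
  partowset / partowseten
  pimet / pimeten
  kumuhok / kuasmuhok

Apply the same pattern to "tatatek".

duzolken and partowset both have last vowel 'e' yet inflect differently (duzolkenus, partowseten), so the last vowel is not what conditions the rule; the final letter is.
"tatatek" ends in -k. The stems ending in -k (tidizsuk → tiasdizsuk, kumuhok → kuasmuhok) insert -as- after the first vowel.
So tatatek → taastatek.

taastatek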